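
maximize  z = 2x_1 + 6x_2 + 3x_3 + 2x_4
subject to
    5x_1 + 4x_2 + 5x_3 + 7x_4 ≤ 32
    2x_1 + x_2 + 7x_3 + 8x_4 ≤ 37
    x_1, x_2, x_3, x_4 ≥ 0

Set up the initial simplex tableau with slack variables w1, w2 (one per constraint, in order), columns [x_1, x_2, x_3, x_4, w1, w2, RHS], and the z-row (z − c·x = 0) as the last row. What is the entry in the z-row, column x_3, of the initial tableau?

The z-row carries the negated objective coefficients: the x_3 entry is -3.

-3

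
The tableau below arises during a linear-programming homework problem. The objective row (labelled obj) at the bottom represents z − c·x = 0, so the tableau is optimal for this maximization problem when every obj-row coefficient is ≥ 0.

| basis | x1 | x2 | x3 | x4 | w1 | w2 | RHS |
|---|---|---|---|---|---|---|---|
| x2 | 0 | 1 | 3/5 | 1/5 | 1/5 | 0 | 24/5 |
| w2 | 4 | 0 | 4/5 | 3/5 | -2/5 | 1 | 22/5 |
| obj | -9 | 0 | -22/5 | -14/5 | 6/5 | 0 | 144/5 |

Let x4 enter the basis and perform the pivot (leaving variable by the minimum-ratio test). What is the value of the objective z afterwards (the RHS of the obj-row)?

148/3

Ratio test on column x4 — row 1: (24/5)/(1/5) = 24; row 2: (22/5)/(3/5) = 22/3. Minimum is 22/3 at row 2 (w2 leaves); pivot element 3/5.
Pivot on row 2; the obj-row RHS becomes 144/5 − (-14/5)·(22/3) = 148/3.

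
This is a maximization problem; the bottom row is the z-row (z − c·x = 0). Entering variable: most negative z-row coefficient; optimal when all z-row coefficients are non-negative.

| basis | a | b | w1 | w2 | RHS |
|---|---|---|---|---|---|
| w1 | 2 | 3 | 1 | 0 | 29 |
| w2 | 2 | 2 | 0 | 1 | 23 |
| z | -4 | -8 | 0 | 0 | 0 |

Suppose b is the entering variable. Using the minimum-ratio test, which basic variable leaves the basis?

w1

Column b entries and ratios — w1: 29/3 = 29/3; w2: 23/2 = 23/2.
Smallest ratio is 29/3 in the row of w1, so w1 leaves.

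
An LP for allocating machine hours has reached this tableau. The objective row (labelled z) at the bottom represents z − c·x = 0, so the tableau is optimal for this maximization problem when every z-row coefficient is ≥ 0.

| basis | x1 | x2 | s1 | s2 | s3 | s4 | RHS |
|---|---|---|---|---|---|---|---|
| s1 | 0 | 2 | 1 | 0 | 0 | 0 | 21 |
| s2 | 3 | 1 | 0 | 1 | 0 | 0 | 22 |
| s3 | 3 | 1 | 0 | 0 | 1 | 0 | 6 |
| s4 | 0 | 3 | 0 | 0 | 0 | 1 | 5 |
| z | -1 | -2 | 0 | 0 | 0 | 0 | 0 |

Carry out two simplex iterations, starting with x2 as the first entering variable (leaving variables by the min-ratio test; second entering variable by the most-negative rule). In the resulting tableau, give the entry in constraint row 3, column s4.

-1/9

Ratio test on column x2 — row 1: 21/2 = 21/2; row 2: 22/1 = 22; row 3: 6/1 = 6; row 4: 5/3 = 5/3. Minimum is 5/3 at row 4 (s4 leaves); pivot element 3.
Divide row 4 by 3; eliminate column x2 from the other rows.
Second iteration: most negative z-row entry is -1 in column x1, so x1 enters.
Ratio test on column x1 — row 1: entry 0 ≤ 0; row 2: (61/3)/3 = 61/9; row 3: (13/3)/3 = 13/9; row 4: entry 0 ≤ 0. Minimum is 13/9 at row 3 (s3 leaves); pivot element 3.
Divide row 3 by 3; eliminate column x1 from the other rows.
After both pivots, the entry at constraint row 3, column s4 is -1/9.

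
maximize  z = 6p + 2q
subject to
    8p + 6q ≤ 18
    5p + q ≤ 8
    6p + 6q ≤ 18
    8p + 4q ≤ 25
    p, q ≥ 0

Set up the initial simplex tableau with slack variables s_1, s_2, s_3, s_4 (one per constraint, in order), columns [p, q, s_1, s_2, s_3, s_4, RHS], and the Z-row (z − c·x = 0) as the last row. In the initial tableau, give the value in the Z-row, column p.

The Z-row carries the negated objective coefficients: the p entry is -6.

-6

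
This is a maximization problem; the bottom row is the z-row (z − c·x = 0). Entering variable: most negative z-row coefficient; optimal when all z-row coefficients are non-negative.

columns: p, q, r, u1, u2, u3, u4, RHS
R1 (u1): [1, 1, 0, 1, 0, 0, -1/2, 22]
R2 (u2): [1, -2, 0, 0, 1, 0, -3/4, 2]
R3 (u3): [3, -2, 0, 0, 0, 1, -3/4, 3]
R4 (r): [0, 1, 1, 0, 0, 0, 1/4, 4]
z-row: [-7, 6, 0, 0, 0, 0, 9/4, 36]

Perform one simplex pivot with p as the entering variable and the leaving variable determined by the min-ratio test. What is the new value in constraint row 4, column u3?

Ratio test on column p — row 1: 22/1 = 22; row 2: 2/1 = 2; row 3: 3/3 = 1; row 4: entry 0 ≤ 0. Minimum is 1 at row 3 (u3 leaves); pivot element 3.
Divide row 3 by 3; eliminate column p from the other rows.
Row 4 update in column u3: 0 − 0·(1/3) = 0.

0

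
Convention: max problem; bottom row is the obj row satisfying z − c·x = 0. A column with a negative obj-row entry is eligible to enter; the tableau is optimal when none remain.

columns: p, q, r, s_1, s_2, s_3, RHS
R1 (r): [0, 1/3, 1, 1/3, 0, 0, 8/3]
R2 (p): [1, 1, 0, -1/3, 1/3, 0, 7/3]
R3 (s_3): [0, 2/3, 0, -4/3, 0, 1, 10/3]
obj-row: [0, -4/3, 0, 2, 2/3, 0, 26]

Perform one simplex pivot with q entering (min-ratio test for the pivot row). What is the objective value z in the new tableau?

Ratio test on column q — row 1: (8/3)/(1/3) = 8; row 2: (7/3)/1 = 7/3; row 3: (10/3)/(2/3) = 5. Minimum is 7/3 at row 2 (p leaves); pivot element 1.
Pivot on row 2; the obj-row RHS becomes 26 − (-4/3)·(7/3) = 262/9.

262/9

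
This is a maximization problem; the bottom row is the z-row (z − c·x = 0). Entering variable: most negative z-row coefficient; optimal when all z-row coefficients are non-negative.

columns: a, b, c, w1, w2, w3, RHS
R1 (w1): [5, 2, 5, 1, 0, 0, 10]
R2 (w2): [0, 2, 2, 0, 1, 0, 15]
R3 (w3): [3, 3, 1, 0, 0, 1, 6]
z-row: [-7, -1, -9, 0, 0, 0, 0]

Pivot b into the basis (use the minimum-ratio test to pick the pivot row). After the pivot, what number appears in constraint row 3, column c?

Ratio test on column b — row 1: 10/2 = 5; row 2: 15/2 = 15/2; row 3: 6/3 = 2. Minimum is 2 at row 3 (w3 leaves); pivot element 3.
Divide row 3 by 3; eliminate column b from the other rows.
In the new row 3, the c entry is the old entry divided by the pivot: 1/3 = 1/3.

1/3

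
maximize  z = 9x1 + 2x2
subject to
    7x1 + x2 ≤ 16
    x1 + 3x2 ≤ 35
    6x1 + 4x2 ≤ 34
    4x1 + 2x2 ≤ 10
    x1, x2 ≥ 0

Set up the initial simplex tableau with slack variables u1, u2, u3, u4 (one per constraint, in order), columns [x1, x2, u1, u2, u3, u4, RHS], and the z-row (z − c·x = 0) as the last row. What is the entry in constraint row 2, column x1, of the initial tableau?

Constraint 2 has coefficient 1 on x1.

1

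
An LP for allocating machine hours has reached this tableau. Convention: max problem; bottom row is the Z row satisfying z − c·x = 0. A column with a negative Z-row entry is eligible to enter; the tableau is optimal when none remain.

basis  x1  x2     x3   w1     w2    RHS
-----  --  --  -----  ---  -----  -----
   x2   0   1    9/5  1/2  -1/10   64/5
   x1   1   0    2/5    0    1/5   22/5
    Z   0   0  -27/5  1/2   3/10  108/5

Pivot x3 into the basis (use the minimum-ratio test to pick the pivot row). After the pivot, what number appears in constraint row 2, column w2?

2/9

Ratio test on column x3 — row 1: (64/5)/(9/5) = 64/9; row 2: (22/5)/(2/5) = 11. Minimum is 64/9 at row 1 (x2 leaves); pivot element 9/5.
Divide row 1 by 9/5; eliminate column x3 from the other rows.
Row 2 update in column w2: 1/5 − (2/5)·(-1/18) = 2/9.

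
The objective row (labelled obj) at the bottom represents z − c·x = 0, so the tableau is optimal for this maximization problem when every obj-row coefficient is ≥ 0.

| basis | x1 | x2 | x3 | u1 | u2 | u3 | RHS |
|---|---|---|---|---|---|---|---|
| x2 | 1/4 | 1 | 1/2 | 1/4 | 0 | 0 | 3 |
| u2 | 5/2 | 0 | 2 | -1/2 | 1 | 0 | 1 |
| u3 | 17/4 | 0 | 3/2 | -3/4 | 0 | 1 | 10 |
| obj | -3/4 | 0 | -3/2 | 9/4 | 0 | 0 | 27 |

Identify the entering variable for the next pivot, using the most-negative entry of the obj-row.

x3

Negative obj-row entries: x1: -3/4, x3: -3/2.
The most negative is -3/2 in column x3, so x3 enters.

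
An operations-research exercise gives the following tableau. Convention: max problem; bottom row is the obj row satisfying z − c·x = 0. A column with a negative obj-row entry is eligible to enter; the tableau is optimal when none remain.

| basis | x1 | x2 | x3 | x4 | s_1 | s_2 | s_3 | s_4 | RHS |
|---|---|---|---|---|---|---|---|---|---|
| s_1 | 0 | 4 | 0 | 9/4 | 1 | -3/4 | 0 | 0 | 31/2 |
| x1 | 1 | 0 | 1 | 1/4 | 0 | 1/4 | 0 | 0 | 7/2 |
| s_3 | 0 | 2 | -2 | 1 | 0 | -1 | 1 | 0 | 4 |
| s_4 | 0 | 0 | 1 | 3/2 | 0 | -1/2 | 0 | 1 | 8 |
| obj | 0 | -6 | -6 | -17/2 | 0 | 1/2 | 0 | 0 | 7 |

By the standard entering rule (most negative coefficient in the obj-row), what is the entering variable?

x4

Negative obj-row entries: x2: -6, x3: -6, x4: -17/2.
The most negative is -17/2 in column x4, so x4 enters.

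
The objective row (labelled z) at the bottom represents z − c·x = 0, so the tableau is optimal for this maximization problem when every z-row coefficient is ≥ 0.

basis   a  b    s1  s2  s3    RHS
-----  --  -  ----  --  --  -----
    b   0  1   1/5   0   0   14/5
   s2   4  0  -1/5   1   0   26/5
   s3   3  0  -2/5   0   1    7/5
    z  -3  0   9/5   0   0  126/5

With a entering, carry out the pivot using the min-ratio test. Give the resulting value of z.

133/5

Ratio test on column a — row 1: entry 0 ≤ 0; row 2: (26/5)/4 = 13/10; row 3: (7/5)/3 = 7/15. Minimum is 7/15 at row 3 (s3 leaves); pivot element 3.
Pivot on row 3; the z-row RHS becomes 126/5 − (-3)·(7/15) = 133/5.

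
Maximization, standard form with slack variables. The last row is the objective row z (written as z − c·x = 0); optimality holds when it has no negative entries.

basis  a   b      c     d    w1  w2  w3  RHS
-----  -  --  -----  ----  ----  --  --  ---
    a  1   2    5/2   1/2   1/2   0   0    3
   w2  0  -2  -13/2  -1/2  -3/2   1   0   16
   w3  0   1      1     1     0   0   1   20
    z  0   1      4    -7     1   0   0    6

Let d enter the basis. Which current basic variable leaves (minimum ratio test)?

a

Column d entries and ratios — a: 3/(1/2) = 6; w2: -1/2 ≤ 0, skip; w3: 20/1 = 20.
Smallest ratio is 6 in the row of a, so a leaves.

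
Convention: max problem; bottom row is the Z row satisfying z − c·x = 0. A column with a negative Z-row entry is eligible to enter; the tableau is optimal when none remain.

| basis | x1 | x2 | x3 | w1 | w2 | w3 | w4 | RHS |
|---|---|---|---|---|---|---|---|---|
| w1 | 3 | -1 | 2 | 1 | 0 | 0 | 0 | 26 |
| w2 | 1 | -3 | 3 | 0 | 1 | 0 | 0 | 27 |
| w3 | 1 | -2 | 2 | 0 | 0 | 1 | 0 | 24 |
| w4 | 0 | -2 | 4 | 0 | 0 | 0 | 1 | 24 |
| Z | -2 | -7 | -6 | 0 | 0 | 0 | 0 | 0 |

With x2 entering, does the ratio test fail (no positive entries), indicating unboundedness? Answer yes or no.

Every constraint-row entry in column x2 is ≤ 0, so increasing x2 is unbounded.

yes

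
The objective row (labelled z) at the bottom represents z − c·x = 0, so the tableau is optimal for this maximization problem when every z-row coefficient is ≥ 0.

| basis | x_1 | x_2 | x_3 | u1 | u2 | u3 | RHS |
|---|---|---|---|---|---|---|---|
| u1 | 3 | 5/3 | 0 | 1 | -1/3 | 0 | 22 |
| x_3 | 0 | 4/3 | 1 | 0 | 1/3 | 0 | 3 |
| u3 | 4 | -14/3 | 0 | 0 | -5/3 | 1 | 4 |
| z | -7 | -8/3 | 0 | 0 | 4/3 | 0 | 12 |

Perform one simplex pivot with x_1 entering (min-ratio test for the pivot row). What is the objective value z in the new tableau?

19

Ratio test on column x_1 — row 1: 22/3 = 22/3; row 2: entry 0 ≤ 0; row 3: 4/4 = 1. Minimum is 1 at row 3 (u3 leaves); pivot element 4.
Pivot on row 3; the z-row RHS becomes 12 − (-7)·1 = 19.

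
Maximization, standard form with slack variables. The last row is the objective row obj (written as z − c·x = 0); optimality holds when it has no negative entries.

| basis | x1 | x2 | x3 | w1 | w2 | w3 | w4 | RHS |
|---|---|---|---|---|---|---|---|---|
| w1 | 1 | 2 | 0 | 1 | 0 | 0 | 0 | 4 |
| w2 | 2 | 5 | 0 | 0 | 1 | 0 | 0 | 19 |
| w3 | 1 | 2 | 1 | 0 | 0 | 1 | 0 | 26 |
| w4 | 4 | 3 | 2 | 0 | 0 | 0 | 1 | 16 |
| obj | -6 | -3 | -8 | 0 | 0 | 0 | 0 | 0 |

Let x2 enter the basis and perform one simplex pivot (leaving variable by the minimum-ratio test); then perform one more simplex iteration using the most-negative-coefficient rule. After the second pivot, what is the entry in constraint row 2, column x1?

Ratio test on column x2 — row 1: 4/2 = 2; row 2: 19/5 = 19/5; row 3: 26/2 = 13; row 4: 16/3 = 16/3. Minimum is 2 at row 1 (w1 leaves); pivot element 2.
Divide row 1 by 2; eliminate column x2 from the other rows.
Second iteration: most negative obj-row entry is -8 in column x3, so x3 enters.
Ratio test on column x3 — row 1: entry 0 ≤ 0; row 2: entry 0 ≤ 0; row 3: 22/1 = 22; row 4: 10/2 = 5. Minimum is 5 at row 4 (w4 leaves); pivot element 2.
Divide row 4 by 2; eliminate column x3 from the other rows.
After both pivots, the entry at constraint row 2, column x1 is -1/2.

-1/2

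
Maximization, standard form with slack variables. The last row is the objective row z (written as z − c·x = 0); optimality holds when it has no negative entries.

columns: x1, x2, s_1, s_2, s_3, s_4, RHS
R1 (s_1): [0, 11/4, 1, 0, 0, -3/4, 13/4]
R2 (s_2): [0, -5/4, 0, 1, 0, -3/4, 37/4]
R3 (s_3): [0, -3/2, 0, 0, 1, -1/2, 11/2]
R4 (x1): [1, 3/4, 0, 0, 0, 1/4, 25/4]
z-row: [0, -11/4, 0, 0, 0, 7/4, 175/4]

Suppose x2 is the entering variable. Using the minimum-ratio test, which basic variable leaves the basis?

s_1

Column x2 entries and ratios — s_1: (13/4)/(11/4) = 13/11; s_2: -5/4 ≤ 0, skip; s_3: -3/2 ≤ 0, skip; x1: (25/4)/(3/4) = 25/3.
Smallest ratio is 13/11 in the row of s_1, so s_1 leaves.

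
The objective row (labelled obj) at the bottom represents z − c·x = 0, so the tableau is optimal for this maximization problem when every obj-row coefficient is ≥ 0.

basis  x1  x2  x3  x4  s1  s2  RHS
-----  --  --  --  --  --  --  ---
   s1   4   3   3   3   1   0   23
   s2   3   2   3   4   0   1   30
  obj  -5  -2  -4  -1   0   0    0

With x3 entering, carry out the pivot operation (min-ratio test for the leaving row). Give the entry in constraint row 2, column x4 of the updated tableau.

1

Ratio test on column x3 — row 1: 23/3 = 23/3; row 2: 30/3 = 10. Minimum is 23/3 at row 1 (s1 leaves); pivot element 3.
Divide row 1 by 3; eliminate column x3 from the other rows.
Row 2 update in column x4: 4 − 3·1 = 1.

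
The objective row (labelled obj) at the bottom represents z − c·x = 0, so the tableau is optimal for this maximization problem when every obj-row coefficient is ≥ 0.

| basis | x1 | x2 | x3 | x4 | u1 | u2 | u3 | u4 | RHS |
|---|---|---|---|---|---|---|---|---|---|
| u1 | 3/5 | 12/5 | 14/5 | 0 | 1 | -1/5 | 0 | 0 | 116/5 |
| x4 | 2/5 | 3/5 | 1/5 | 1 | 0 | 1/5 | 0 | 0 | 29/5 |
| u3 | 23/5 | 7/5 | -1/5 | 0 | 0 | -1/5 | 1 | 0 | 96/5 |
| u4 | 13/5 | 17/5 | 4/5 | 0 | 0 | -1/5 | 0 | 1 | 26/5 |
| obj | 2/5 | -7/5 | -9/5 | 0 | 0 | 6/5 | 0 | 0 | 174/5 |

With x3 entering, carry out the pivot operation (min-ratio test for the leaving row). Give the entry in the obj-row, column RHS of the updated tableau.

93/2

Ratio test on column x3 — row 1: (116/5)/(14/5) = 58/7; row 2: (29/5)/(1/5) = 29; row 3: entry -1/5 ≤ 0; row 4: (26/5)/(4/5) = 13/2. Minimum is 13/2 at row 4 (u4 leaves); pivot element 4/5.
Divide row 4 by 4/5; eliminate column x3 from the other rows.
obj-row update in column RHS: 174/5 − (-9/5)·(13/2) = 93/2.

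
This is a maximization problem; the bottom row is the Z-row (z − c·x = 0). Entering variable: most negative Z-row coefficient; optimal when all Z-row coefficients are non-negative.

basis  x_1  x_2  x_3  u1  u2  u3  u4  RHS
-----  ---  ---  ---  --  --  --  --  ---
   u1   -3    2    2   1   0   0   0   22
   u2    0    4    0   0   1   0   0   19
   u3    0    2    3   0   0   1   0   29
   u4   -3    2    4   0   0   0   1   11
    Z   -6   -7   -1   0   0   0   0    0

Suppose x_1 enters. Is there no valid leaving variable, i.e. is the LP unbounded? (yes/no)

yes

Every constraint-row entry in column x_1 is ≤ 0, so increasing x_1 is unbounded.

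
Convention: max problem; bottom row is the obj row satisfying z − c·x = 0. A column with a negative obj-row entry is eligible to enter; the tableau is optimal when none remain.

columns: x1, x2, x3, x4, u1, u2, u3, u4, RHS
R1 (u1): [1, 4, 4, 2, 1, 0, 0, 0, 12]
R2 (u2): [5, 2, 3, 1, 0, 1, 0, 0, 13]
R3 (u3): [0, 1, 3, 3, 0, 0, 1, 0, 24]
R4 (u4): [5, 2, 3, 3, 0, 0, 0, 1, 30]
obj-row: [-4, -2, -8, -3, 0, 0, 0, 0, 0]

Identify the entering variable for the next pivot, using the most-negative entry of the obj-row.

x3

Negative obj-row entries: x1: -4, x2: -2, x3: -8, x4: -3.
The most negative is -8 in column x3, so x3 enters.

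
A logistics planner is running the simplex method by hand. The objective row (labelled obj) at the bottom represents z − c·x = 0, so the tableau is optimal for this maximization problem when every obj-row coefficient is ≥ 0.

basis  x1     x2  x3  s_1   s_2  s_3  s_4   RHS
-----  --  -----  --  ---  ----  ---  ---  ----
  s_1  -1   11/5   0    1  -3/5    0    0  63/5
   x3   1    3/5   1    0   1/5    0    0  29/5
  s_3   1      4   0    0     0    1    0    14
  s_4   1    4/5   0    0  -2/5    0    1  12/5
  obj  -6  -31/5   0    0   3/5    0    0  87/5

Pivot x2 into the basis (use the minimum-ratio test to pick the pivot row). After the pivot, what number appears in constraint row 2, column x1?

1/4

Ratio test on column x2 — row 1: (63/5)/(11/5) = 63/11; row 2: (29/5)/(3/5) = 29/3; row 3: 14/4 = 7/2; row 4: (12/5)/(4/5) = 3. Minimum is 3 at row 4 (s_4 leaves); pivot element 4/5.
Divide row 4 by 4/5; eliminate column x2 from the other rows.
Row 2 update in column x1: 1 − (3/5)·(5/4) = 1/4.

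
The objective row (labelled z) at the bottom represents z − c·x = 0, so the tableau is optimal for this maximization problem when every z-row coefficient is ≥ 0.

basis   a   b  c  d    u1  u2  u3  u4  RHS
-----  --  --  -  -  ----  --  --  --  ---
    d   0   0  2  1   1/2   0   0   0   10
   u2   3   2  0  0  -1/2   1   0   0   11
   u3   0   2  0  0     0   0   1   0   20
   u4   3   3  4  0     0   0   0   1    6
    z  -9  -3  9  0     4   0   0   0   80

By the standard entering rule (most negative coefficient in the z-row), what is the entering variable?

a

Negative z-row entries: a: -9, b: -3.
The most negative is -9 in column a, so a enters.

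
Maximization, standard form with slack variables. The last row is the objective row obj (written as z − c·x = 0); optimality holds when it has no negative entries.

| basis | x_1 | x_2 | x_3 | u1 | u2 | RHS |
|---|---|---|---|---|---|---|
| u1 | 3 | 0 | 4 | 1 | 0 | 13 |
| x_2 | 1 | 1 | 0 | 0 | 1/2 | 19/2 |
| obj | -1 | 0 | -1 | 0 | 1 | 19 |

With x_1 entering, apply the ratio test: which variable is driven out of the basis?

Column x_1 entries and ratios — u1: 13/3 = 13/3; x_2: (19/2)/1 = 19/2.
Smallest ratio is 13/3 in the row of u1, so u1 leaves.

u1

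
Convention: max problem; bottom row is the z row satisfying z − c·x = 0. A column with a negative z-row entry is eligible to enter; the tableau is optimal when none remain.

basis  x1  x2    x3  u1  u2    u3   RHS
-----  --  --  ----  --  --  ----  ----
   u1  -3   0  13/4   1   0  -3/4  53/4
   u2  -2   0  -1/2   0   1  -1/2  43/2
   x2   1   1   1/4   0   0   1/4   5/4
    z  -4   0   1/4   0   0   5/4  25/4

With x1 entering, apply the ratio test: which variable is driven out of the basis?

x2

Column x1 entries and ratios — u1: -3 ≤ 0, skip; u2: -2 ≤ 0, skip; x2: (5/4)/1 = 5/4.
Smallest ratio is 5/4 in the row of x2, so x2 leaves.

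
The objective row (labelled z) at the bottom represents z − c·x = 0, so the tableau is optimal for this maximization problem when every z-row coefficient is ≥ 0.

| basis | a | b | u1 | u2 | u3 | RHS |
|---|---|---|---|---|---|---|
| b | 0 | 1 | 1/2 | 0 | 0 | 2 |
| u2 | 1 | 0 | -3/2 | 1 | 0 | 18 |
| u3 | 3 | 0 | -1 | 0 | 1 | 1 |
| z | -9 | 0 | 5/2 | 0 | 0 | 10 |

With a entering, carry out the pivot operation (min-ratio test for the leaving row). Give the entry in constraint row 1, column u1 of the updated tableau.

Ratio test on column a — row 1: entry 0 ≤ 0; row 2: 18/1 = 18; row 3: 1/3 = 1/3. Minimum is 1/3 at row 3 (u3 leaves); pivot element 3.
Divide row 3 by 3; eliminate column a from the other rows.
Row 1 update in column u1: 1/2 − 0·(-1/3) = 1/2.

1/2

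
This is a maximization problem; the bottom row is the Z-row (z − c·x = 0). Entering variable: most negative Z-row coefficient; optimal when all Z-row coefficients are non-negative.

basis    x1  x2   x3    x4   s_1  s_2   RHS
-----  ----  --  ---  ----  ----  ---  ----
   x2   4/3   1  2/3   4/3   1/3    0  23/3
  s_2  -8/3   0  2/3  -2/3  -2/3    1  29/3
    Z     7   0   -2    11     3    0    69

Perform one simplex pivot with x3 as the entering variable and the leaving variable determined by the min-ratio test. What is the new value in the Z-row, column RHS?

92

Ratio test on column x3 — row 1: (23/3)/(2/3) = 23/2; row 2: (29/3)/(2/3) = 29/2. Minimum is 23/2 at row 1 (x2 leaves); pivot element 2/3.
Divide row 1 by 2/3; eliminate column x3 from the other rows.
Z-row update in column RHS: 69 − (-2)·(23/2) = 92.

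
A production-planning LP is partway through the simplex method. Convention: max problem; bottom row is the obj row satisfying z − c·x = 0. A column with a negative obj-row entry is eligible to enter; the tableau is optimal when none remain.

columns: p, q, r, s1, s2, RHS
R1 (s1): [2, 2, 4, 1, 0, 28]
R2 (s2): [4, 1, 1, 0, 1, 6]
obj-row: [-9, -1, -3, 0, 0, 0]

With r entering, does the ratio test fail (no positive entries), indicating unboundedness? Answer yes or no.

Column r has positive entries in row(s) 1, 2, so the ratio test bounds it — not unbounded.

no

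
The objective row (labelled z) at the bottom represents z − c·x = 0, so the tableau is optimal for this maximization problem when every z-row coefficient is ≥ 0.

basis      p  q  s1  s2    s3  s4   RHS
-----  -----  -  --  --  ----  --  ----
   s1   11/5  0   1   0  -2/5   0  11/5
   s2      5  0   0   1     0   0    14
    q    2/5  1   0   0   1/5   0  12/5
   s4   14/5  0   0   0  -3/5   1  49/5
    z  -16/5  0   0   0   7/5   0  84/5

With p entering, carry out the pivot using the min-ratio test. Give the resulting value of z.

20

Ratio test on column p — row 1: (11/5)/(11/5) = 1; row 2: 14/5 = 14/5; row 3: (12/5)/(2/5) = 6; row 4: (49/5)/(14/5) = 7/2. Minimum is 1 at row 1 (s1 leaves); pivot element 11/5.
Pivot on row 1; the z-row RHS becomes 84/5 − (-16/5)·1 = 20.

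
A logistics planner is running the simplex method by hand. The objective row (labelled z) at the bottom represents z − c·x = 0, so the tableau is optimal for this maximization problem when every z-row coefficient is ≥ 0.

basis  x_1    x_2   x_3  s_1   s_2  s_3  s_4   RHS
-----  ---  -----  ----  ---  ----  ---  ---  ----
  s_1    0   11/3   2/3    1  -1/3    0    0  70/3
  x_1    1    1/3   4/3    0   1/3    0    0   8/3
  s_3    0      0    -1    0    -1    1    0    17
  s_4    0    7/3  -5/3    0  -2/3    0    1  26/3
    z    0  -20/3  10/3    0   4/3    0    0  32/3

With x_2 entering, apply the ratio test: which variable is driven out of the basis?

Column x_2 entries and ratios — s_1: (70/3)/(11/3) = 70/11; x_1: (8/3)/(1/3) = 8; s_3: 0 ≤ 0, skip; s_4: (26/3)/(7/3) = 26/7.
Smallest ratio is 26/7 in the row of s_4, so s_4 leaves.

s_4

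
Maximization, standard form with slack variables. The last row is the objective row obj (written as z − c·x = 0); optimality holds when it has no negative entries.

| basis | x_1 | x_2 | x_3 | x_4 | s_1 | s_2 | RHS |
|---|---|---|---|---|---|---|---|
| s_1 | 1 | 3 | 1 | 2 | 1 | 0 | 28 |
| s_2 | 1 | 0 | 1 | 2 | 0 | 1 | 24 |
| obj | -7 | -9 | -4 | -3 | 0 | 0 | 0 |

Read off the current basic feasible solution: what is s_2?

24

s_2 is basic (row 2); its value is the RHS of that row, 24.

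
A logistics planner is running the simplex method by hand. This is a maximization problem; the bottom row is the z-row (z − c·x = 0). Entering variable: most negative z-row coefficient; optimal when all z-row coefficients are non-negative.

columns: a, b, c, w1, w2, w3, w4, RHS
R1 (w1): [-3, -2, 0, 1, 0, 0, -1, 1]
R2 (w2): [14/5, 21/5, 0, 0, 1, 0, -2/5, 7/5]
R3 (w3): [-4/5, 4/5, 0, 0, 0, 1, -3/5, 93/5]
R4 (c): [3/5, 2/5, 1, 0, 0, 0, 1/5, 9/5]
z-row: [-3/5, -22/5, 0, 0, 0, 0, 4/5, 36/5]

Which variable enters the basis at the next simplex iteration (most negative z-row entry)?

b

Negative z-row entries: a: -3/5, b: -22/5.
The most negative is -22/5 in column b, so b enters.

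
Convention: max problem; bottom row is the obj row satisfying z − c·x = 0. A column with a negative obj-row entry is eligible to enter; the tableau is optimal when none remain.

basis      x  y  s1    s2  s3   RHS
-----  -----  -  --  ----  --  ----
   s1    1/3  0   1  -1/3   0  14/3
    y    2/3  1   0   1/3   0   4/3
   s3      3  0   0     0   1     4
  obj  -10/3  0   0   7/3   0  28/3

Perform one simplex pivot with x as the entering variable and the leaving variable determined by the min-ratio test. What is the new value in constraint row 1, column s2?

-1/3

Ratio test on column x — row 1: (14/3)/(1/3) = 14; row 2: (4/3)/(2/3) = 2; row 3: 4/3 = 4/3. Minimum is 4/3 at row 3 (s3 leaves); pivot element 3.
Divide row 3 by 3; eliminate column x from the other rows.
Row 1 update in column s2: -1/3 − (1/3)·0 = -1/3.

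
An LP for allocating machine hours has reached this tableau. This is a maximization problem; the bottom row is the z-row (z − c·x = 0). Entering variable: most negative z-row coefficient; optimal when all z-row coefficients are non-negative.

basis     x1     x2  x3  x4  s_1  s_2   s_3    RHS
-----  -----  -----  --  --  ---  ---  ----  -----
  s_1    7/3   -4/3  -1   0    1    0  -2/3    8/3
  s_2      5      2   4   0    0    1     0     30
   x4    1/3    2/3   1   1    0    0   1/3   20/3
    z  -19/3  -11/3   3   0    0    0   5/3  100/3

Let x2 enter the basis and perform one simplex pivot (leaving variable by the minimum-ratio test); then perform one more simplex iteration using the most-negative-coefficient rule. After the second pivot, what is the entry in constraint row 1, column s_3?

Ratio test on column x2 — row 1: entry -4/3 ≤ 0; row 2: 30/2 = 15; row 3: (20/3)/(2/3) = 10. Minimum is 10 at row 3 (x4 leaves); pivot element 2/3.
Divide row 3 by 2/3; eliminate column x2 from the other rows.
Second iteration: most negative z-row entry is -9/2 in column x1, so x1 enters.
Ratio test on column x1 — row 1: 16/3 = 16/3; row 2: 10/4 = 5/2; row 3: 10/(1/2) = 20. Minimum is 5/2 at row 2 (s_2 leaves); pivot element 4.
Divide row 2 by 4; eliminate column x1 from the other rows.
After both pivots, the entry at constraint row 1, column s_3 is 3/4.

3/4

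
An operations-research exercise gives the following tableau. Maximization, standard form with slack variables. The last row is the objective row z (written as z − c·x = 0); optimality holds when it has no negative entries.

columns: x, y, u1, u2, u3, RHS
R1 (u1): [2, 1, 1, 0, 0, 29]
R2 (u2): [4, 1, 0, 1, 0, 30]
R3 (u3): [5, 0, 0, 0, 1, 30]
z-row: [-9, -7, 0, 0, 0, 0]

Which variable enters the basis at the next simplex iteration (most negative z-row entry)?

Negative z-row entries: x: -9, y: -7.
The most negative is -9 in column x, so x enters.

x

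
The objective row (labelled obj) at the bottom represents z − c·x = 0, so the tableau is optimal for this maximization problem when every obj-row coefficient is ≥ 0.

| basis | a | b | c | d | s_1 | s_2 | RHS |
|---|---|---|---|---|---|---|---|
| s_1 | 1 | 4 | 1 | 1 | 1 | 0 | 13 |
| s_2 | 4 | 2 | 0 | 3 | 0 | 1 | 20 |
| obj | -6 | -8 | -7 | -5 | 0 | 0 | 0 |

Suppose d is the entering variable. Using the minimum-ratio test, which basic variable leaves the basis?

Column d entries and ratios — s_1: 13/1 = 13; s_2: 20/3 = 20/3.
Smallest ratio is 20/3 in the row of s_2, so s_2 leaves.

s_2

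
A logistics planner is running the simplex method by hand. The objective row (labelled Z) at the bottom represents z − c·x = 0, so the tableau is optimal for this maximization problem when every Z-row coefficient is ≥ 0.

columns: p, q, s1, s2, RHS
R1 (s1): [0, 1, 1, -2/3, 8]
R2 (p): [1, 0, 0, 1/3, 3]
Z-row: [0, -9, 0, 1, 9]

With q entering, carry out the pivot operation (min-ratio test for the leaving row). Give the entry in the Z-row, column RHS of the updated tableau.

81

Ratio test on column q — row 1: 8/1 = 8; row 2: entry 0 ≤ 0. Minimum is 8 at row 1 (s1 leaves); pivot element 1.
Divide row 1 by 1; eliminate column q from the other rows.
Z-row update in column RHS: 9 − (-9)·8 = 81.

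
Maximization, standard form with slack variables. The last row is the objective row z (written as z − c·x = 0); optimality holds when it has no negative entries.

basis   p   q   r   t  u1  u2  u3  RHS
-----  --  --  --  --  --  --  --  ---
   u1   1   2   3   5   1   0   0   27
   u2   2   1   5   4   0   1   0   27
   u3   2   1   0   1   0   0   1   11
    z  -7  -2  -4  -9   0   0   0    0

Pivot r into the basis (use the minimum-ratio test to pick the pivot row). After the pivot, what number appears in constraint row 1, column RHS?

Ratio test on column r — row 1: 27/3 = 9; row 2: 27/5 = 27/5; row 3: entry 0 ≤ 0. Minimum is 27/5 at row 2 (u2 leaves); pivot element 5.
Divide row 2 by 5; eliminate column r from the other rows.
Row 1 update in column RHS: 27 − 3·(27/5) = 54/5.

54/5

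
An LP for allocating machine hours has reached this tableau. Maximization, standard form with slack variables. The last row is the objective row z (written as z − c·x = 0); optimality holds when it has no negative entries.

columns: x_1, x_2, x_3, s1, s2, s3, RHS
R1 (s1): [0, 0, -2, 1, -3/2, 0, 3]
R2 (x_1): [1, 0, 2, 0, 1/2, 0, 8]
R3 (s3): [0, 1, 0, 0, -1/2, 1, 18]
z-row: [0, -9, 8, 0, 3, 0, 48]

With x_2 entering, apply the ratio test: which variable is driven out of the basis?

Column x_2 entries and ratios — s1: 0 ≤ 0, skip; x_1: 0 ≤ 0, skip; s3: 18/1 = 18.
Smallest ratio is 18 in the row of s3, so s3 leaves.

s3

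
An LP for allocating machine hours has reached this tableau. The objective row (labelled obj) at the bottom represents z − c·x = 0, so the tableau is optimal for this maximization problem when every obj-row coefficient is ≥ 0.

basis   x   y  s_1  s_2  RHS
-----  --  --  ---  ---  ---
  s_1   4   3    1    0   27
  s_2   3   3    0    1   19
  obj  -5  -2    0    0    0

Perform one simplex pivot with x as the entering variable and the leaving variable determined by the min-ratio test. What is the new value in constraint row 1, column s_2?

Ratio test on column x — row 1: 27/4 = 27/4; row 2: 19/3 = 19/3. Minimum is 19/3 at row 2 (s_2 leaves); pivot element 3.
Divide row 2 by 3; eliminate column x from the other rows.
Row 1 update in column s_2: 0 − 4·(1/3) = -4/3.

-4/3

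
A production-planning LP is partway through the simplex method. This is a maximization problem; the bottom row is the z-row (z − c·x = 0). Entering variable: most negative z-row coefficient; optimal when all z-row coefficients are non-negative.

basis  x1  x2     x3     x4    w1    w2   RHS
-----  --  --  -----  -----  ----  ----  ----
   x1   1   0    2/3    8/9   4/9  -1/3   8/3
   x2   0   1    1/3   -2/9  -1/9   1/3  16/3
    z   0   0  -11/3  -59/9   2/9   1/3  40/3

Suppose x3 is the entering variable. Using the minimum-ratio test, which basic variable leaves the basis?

Column x3 entries and ratios — x1: (8/3)/(2/3) = 4; x2: (16/3)/(1/3) = 16.
Smallest ratio is 4 in the row of x1, so x1 leaves.

x1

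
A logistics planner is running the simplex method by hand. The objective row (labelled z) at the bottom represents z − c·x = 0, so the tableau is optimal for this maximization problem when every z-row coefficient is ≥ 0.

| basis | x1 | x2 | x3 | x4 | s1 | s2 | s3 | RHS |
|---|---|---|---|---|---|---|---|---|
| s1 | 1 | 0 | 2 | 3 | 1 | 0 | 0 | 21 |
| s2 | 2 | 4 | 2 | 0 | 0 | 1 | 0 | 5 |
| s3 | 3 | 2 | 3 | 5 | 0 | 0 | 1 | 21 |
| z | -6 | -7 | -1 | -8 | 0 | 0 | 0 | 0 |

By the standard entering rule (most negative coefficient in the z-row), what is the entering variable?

Negative z-row entries: x1: -6, x2: -7, x3: -1, x4: -8.
The most negative is -8 in column x4, so x4 enters.

x4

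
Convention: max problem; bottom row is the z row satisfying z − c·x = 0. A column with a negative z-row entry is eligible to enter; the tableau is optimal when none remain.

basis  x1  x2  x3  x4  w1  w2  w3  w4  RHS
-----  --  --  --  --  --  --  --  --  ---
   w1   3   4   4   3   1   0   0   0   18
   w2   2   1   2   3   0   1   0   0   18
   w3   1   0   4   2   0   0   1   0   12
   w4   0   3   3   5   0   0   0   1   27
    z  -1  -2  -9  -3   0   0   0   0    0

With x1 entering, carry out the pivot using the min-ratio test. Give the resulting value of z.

Ratio test on column x1 — row 1: 18/3 = 6; row 2: 18/2 = 9; row 3: 12/1 = 12; row 4: entry 0 ≤ 0. Minimum is 6 at row 1 (w1 leaves); pivot element 3.
Pivot on row 1; the z-row RHS becomes 0 − (-1)·6 = 6.

6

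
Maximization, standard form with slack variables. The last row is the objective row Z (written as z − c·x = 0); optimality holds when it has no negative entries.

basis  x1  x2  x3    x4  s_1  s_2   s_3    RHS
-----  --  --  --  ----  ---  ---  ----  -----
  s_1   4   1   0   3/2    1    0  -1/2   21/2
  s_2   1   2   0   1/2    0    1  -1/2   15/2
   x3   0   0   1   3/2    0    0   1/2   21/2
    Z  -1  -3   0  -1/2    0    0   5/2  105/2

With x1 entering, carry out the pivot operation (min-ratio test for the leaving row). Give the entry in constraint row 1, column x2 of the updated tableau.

1/4

Ratio test on column x1 — row 1: (21/2)/4 = 21/8; row 2: (15/2)/1 = 15/2; row 3: entry 0 ≤ 0. Minimum is 21/8 at row 1 (s_1 leaves); pivot element 4.
Divide row 1 by 4; eliminate column x1 from the other rows.
In the new row 1, the x2 entry is the old entry divided by the pivot: 1/4 = 1/4.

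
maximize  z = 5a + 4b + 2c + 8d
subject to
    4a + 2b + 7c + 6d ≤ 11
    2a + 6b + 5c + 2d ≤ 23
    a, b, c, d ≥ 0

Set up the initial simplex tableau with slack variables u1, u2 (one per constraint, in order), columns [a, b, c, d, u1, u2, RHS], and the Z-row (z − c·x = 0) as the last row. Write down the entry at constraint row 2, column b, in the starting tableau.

Constraint 2 has coefficient 6 on b.

6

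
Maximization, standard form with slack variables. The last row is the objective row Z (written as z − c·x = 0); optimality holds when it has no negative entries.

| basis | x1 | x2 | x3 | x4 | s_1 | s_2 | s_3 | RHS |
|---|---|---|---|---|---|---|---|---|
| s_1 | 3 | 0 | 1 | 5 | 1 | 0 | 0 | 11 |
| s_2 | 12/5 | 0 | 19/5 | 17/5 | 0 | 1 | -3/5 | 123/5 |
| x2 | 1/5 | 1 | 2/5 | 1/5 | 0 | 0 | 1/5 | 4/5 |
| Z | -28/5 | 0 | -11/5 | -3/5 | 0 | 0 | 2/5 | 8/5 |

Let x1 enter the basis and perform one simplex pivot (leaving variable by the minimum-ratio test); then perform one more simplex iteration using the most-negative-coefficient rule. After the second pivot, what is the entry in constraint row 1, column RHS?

18/5

Ratio test on column x1 — row 1: 11/3 = 11/3; row 2: (123/5)/(12/5) = 41/4; row 3: (4/5)/(1/5) = 4. Minimum is 11/3 at row 1 (s_1 leaves); pivot element 3.
Divide row 1 by 3; eliminate column x1 from the other rows.
Second iteration: most negative Z-row entry is -1/3 in column x3, so x3 enters.
Ratio test on column x3 — row 1: (11/3)/(1/3) = 11; row 2: (79/5)/3 = 79/15; row 3: (1/15)/(1/3) = 1/5. Minimum is 1/5 at row 3 (x2 leaves); pivot element 1/3.
Divide row 3 by 1/3; eliminate column x3 from the other rows.
After both pivots, the entry at constraint row 1, column RHS is 18/5.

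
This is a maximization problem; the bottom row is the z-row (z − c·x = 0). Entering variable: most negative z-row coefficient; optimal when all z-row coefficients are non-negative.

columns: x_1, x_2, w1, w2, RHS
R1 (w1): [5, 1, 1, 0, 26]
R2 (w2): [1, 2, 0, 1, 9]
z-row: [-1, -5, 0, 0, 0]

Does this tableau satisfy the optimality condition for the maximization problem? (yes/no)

no

The z-row has a negative entry -5 in column x_2, so it is not optimal.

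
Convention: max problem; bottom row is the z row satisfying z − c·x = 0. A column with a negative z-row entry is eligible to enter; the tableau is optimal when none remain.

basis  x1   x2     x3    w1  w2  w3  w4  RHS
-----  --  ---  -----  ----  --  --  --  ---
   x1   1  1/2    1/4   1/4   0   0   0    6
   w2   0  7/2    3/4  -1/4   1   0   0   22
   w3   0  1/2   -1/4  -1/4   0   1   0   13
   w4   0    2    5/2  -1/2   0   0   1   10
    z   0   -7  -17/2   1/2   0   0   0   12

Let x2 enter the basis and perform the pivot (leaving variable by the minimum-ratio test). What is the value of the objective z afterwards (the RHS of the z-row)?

47

Ratio test on column x2 — row 1: 6/(1/2) = 12; row 2: 22/(7/2) = 44/7; row 3: 13/(1/2) = 26; row 4: 10/2 = 5. Minimum is 5 at row 4 (w4 leaves); pivot element 2.
Pivot on row 4; the z-row RHS becomes 12 − (-7)·5 = 47.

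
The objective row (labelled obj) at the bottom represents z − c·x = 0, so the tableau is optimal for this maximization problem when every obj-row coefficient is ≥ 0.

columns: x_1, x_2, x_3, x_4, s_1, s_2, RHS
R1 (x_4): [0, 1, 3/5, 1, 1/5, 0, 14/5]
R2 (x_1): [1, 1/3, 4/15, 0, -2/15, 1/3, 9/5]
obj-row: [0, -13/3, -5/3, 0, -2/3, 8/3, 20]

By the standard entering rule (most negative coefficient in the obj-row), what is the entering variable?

Negative obj-row entries: x_2: -13/3, x_3: -5/3, s_1: -2/3.
The most negative is -13/3 in column x_2, so x_2 enters.

x_2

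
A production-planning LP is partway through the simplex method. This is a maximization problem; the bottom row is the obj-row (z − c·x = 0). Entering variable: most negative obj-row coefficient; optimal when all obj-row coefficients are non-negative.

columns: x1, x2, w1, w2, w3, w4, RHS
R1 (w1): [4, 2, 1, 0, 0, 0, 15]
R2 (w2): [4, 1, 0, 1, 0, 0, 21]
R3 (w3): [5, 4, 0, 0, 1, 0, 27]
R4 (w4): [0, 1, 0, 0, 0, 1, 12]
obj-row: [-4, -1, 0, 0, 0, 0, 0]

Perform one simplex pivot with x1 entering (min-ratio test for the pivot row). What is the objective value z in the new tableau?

15

Ratio test on column x1 — row 1: 15/4 = 15/4; row 2: 21/4 = 21/4; row 3: 27/5 = 27/5; row 4: entry 0 ≤ 0. Minimum is 15/4 at row 1 (w1 leaves); pivot element 4.
Pivot on row 1; the obj-row RHS becomes 0 − (-4)·(15/4) = 15.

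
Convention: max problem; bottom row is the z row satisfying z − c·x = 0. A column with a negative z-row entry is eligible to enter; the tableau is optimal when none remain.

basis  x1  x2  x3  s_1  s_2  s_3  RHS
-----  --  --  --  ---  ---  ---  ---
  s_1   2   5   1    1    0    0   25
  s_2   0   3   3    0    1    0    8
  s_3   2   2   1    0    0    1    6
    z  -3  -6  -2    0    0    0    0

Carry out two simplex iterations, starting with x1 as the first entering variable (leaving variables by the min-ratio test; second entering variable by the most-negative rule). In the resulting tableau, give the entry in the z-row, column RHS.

17

Ratio test on column x1 — row 1: 25/2 = 25/2; row 2: entry 0 ≤ 0; row 3: 6/2 = 3. Minimum is 3 at row 3 (s_3 leaves); pivot element 2.
Divide row 3 by 2; eliminate column x1 from the other rows.
Second iteration: most negative z-row entry is -3 in column x2, so x2 enters.
Ratio test on column x2 — row 1: 19/3 = 19/3; row 2: 8/3 = 8/3; row 3: 3/1 = 3. Minimum is 8/3 at row 2 (s_2 leaves); pivot element 3.
Divide row 2 by 3; eliminate column x2 from the other rows.
After both pivots, the entry at the z-row, column RHS is 17.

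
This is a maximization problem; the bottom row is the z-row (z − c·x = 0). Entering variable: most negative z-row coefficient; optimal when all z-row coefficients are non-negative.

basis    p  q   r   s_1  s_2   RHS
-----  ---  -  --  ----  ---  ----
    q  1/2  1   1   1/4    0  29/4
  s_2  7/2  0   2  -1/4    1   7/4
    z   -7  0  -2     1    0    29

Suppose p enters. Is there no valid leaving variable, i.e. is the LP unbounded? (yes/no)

no

Column p has positive entries in row(s) 1, 2, so the ratio test bounds it — not unbounded.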